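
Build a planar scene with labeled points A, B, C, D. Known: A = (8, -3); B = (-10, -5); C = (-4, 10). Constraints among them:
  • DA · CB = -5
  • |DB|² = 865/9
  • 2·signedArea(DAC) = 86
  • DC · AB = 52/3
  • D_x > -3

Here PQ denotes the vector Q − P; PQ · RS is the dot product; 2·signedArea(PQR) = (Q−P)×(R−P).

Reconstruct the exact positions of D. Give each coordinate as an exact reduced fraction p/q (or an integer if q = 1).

1. D_x = -2  [2·signedArea(DAC) = 86 ∩ DA · CB = -5]
2. D_y = 2/3  [2·signedArea(DAC) = 86 ∩ DA · CB = -5]
   → D = (-2, 2/3)

D = (-2, 2/3)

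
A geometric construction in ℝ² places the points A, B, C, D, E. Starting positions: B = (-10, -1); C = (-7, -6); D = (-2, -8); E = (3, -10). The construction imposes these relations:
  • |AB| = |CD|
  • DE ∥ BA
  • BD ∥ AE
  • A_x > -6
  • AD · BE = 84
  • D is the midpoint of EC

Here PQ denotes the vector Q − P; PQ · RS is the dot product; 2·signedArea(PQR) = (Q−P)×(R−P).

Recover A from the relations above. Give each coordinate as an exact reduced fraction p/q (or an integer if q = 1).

1. A_x = -5  [BD ∥ AE ∩ DE ∥ BA]
2. A_y = -3  [BD ∥ AE ∩ DE ∥ BA]
   → A = (-5, -3)

A = (-5, -3)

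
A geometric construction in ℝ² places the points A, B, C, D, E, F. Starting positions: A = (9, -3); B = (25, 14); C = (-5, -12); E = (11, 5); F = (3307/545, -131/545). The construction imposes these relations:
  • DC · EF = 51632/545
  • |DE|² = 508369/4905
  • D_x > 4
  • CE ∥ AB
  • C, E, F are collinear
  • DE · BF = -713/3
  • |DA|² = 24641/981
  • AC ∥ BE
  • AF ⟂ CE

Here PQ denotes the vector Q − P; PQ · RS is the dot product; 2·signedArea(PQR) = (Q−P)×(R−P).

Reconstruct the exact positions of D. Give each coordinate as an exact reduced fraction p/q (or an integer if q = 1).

D = (6577/1635, -3946/1635)

1. D_x = 6577/1635  [DC · EF = 51632/545 ∩ DE · BF = -713/3]
2. D_y = -3946/1635  [DC · EF = 51632/545 ∩ DE · BF = -713/3]
   → D = (6577/1635, -3946/1635)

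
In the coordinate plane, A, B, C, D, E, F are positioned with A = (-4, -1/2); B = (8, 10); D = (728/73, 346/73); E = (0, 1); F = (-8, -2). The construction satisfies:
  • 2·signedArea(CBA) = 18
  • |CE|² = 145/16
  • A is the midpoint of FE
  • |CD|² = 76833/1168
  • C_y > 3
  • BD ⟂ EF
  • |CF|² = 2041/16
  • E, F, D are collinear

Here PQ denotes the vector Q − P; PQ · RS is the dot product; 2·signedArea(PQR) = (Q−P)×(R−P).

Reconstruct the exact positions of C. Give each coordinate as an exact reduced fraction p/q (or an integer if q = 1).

1. C_x = 2  [line 21/2·x + -12·y + 18 = 0 ∩ |CF|² = 2041/16]
2. C_y = 13/4  [line 21/2·x + -12·y + 18 = 0 ∩ |CF|² = 2041/16]
   → C = (2, 13/4)

C = (2, 13/4)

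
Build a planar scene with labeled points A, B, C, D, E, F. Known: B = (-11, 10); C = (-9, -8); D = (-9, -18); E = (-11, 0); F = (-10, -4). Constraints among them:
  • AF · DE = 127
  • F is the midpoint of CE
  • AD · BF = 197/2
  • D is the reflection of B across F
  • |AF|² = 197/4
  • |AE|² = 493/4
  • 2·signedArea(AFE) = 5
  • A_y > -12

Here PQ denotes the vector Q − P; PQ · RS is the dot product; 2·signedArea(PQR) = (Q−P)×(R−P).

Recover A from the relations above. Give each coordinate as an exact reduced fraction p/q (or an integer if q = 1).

A = (-19/2, -11)

1. A_x = -19/2  [2·signedArea(AFE) = 5 ∩ AF · DE = 127]
2. A_y = -11  [2·signedArea(AFE) = 5 ∩ AF · DE = 127]
   → A = (-19/2, -11)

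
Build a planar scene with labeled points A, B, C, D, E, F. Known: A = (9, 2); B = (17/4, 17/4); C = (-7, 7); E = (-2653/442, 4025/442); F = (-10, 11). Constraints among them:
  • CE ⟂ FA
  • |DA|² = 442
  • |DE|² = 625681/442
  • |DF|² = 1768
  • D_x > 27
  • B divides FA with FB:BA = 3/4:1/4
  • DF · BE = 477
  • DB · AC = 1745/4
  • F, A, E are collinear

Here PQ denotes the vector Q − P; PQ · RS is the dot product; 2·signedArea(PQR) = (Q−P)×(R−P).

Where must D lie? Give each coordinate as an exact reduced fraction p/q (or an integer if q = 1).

D = (28, -7)

1. D_x = 28  [DB · AC = 1745/4 ∩ DF · BE = 477]
2. D_y = -7  [DB · AC = 1745/4 ∩ DF · BE = 477]
   → D = (28, -7)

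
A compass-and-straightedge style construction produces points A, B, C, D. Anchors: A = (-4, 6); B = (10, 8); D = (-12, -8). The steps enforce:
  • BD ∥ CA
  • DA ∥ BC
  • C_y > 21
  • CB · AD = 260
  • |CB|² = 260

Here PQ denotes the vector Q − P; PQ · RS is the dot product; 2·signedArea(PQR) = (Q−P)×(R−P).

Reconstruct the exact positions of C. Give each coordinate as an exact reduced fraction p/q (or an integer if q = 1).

C = (18, 22)

1. C_x = 18  [BD ∥ CA ∩ DA ∥ BC]
2. C_y = 22  [BD ∥ CA ∩ DA ∥ BC]
   → C = (18, 22)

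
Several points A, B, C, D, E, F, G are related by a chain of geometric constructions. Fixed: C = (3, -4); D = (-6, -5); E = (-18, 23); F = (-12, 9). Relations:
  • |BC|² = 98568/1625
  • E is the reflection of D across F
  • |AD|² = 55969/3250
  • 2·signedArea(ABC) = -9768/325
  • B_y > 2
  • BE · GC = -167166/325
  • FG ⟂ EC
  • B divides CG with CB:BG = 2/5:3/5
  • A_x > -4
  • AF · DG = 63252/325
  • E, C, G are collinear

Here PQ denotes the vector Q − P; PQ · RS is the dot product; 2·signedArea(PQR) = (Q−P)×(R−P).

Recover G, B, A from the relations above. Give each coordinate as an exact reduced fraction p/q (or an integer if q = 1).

A = (-2529/650, -927/650)
B = (-579/325, 698/325)
G = (-582/65, 739/65)

1. G_x = -582/65  [E, C, G are collinear ∩ FG ⟂ EC]
2. G_y = 739/65  [E, C, G are collinear ∩ FG ⟂ EC]
   → G = (-582/65, 739/65)
3. B_x = -579/325  [B divides CG with CB:BG = 2/5:3/5]
4. B_y = 698/325  [B divides CG with CB:BG = 2/5:3/5]
   → B = (-579/325, 698/325)
5. A_x = -2529/650  [2·signedArea(ABC) = -9768/325 ∩ AF · DG = 63252/325]
6. A_y = -927/650  [2·signedArea(ABC) = -9768/325 ∩ AF · DG = 63252/325]
   → A = (-2529/650, -927/650)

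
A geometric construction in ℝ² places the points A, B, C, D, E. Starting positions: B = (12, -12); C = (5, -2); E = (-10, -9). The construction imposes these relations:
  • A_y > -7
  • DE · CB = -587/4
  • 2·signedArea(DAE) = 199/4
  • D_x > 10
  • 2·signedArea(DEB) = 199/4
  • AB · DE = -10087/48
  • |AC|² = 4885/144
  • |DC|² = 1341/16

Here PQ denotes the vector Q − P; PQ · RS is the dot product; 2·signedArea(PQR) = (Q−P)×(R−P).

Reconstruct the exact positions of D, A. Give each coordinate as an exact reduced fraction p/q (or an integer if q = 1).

1. D_x = 41/4  [2·signedArea(DEB) = 199/4 ∩ DE · CB = -587/4]
2. D_y = -19/2  [2·signedArea(DEB) = 199/4 ∩ DE · CB = -587/4]
   → D = (41/4, -19/2)
3. A_x = 7/4  [AB · DE = -10087/48 ∩ 2·signedArea(DAE) = 199/4]
4. A_y = -41/6  [AB · DE = -10087/48 ∩ 2·signedArea(DAE) = 199/4]
   → A = (7/4, -41/6)

A = (7/4, -41/6)
D = (41/4, -19/2)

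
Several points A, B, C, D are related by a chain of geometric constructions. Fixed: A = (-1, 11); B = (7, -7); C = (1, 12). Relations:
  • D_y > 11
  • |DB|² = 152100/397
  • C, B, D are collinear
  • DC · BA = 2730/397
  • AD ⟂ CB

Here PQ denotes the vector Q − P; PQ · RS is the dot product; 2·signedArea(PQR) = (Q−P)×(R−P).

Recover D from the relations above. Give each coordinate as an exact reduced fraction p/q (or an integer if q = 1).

D = (439/397, 4631/397)

1. D_x = 439/397  [C, B, D are collinear ∩ AD ⟂ CB]
2. D_y = 4631/397  [C, B, D are collinear ∩ AD ⟂ CB]
   → D = (439/397, 4631/397)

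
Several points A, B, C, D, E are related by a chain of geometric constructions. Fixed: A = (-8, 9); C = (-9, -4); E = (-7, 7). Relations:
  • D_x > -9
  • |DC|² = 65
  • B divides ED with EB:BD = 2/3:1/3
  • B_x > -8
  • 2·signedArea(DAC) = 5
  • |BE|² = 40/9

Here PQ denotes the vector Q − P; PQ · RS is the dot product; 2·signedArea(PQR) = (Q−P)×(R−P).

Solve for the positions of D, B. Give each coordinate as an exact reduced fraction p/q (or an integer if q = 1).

1. D_x = -8  [line 13·x + -1·y + 108 = 0 ∩ |DC|² = 65]
2. D_y = 4  [line 13·x + -1·y + 108 = 0 ∩ |DC|² = 65]
   → D = (-8, 4)
3. B_x = -23/3  [B divides ED with EB:BD = 2/3:1/3]
4. B_y = 5  [B divides ED with EB:BD = 2/3:1/3]
   → B = (-23/3, 5)

B = (-23/3, 5)
D = (-8, 4)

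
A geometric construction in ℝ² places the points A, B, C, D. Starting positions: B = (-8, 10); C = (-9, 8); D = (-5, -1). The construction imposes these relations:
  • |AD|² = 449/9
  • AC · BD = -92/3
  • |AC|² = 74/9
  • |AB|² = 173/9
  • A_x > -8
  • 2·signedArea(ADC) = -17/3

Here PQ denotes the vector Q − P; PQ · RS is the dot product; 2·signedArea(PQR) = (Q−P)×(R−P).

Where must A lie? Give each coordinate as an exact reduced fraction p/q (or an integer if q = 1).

A = (-22/3, 17/3)

1. A_x = -22/3  [AC · BD = -92/3 ∩ 2·signedArea(ADC) = -17/3]
2. A_y = 17/3  [AC · BD = -92/3 ∩ 2·signedArea(ADC) = -17/3]
   → A = (-22/3, 17/3)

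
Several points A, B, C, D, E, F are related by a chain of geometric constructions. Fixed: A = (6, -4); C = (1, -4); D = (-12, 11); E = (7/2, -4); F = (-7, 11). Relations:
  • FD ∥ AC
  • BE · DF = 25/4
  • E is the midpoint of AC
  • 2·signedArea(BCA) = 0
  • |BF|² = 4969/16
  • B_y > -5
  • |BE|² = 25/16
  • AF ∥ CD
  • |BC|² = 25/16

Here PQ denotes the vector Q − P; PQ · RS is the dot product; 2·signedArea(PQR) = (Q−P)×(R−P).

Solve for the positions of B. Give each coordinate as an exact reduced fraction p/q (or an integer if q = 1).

1. B_x = 9/4  [2·signedArea(BCA) = 0 ∩ BE · DF = 25/4]
2. B_y = -4  [2·signedArea(BCA) = 0 ∩ BE · DF = 25/4]
   → B = (9/4, -4)

B = (9/4, -4)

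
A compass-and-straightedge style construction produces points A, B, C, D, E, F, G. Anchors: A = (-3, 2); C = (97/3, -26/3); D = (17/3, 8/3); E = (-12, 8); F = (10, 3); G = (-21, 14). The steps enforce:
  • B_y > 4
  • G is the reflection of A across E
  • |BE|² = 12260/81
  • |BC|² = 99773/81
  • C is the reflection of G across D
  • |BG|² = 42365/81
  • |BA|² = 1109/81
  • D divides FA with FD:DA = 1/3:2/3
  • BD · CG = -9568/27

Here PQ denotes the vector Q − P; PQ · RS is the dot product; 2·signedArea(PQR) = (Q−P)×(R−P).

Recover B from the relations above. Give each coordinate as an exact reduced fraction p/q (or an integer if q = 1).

B = (-2/9, 40/9)

1. B_x = -2/9  [line 160/3·x + -68/3·y + 3040/27 = 0 ∩ |BA|² = 1109/81]
2. B_y = 40/9  [line 160/3·x + -68/3·y + 3040/27 = 0 ∩ |BA|² = 1109/81]
   → B = (-2/9, 40/9)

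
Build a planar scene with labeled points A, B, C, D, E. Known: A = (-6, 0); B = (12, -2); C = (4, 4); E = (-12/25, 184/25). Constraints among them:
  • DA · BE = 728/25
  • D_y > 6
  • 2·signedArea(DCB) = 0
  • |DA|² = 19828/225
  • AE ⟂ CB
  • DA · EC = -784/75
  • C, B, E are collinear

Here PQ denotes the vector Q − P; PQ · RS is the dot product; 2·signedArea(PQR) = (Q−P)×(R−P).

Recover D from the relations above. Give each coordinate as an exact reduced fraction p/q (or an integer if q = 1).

D = (76/75, 156/25)

1. D_x = 76/75  [2·signedArea(DCB) = 0 ∩ DA · BE = 728/25]
2. D_y = 156/25  [2·signedArea(DCB) = 0 ∩ DA · BE = 728/25]
   → D = (76/75, 156/25)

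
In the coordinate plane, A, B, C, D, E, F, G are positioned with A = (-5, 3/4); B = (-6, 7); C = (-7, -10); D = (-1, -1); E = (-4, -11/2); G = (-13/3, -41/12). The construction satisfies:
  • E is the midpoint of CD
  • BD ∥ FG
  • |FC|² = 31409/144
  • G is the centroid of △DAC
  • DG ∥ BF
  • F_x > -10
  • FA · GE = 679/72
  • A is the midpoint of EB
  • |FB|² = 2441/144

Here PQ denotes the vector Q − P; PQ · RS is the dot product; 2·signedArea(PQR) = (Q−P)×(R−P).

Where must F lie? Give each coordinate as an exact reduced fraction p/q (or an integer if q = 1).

F = (-28/3, 55/12)

1. F_x = -28/3  [BD ∥ FG ∩ DG ∥ BF]
2. F_y = 55/12  [BD ∥ FG ∩ DG ∥ BF]
   → F = (-28/3, 55/12)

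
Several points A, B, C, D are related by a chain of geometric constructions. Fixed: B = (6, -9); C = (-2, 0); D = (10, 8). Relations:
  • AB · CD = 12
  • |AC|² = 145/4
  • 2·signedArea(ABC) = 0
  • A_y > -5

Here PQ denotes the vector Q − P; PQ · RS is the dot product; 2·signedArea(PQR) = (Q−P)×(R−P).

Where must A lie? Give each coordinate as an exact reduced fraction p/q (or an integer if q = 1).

A = (2, -9/2)

1. A_x = 2  [2·signedArea(ABC) = 0 ∩ AB · CD = 12]
2. A_y = -9/2  [2·signedArea(ABC) = 0 ∩ AB · CD = 12]
   → A = (2, -9/2)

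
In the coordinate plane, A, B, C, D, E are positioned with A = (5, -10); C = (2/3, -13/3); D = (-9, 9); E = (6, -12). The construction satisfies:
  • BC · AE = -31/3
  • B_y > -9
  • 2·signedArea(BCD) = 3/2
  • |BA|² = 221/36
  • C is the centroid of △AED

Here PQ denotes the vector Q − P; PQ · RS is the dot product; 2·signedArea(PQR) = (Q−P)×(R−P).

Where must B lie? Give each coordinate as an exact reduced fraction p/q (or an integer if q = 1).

B = (10/3, -49/6)

1. B_x = 10/3  [BC · AE = -31/3 ∩ 2·signedArea(BCD) = 3/2]
2. B_y = -49/6  [BC · AE = -31/3 ∩ 2·signedArea(BCD) = 3/2]
   → B = (10/3, -49/6)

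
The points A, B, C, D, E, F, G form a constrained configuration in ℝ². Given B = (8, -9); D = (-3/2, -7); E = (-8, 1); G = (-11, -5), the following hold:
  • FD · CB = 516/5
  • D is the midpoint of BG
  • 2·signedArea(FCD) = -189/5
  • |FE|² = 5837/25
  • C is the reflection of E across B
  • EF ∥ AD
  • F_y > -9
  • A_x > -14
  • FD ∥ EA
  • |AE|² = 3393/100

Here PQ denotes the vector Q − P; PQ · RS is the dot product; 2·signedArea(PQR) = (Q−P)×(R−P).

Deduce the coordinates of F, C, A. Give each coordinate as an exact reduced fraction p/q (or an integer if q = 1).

1. C_x = 24  [C is the reflection of E across B]
2. C_y = -19  [C is the reflection of E across B]
   → C = (24, -19)
3. F_x = 21/5  [FD · CB = 516/5 ∩ 2·signedArea(FCD) = -189/5]
4. F_y = -41/5  [FD · CB = 516/5 ∩ 2·signedArea(FCD) = -189/5]
   → F = (21/5, -41/5)
5. A_x = -137/10  [EF ∥ AD ∩ FD ∥ EA]
6. A_y = 11/5  [EF ∥ AD ∩ FD ∥ EA]
   → A = (-137/10, 11/5)

A = (-137/10, 11/5)
C = (24, -19)
F = (21/5, -41/5)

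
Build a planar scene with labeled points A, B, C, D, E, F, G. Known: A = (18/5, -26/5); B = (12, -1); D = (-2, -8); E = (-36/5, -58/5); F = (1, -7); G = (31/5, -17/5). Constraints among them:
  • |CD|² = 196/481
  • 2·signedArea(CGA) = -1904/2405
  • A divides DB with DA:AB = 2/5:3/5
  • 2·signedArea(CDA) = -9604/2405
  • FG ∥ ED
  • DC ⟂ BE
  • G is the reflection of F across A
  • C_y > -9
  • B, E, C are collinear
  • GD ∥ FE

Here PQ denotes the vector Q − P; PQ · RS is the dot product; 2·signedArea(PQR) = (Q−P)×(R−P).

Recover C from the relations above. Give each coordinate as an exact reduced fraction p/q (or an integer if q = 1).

C = (-4068/2405, -20584/2405)

1. C_x = -4068/2405  [B, E, C are collinear ∩ DC ⟂ BE]
2. C_y = -20584/2405  [B, E, C are collinear ∩ DC ⟂ BE]
   → C = (-4068/2405, -20584/2405)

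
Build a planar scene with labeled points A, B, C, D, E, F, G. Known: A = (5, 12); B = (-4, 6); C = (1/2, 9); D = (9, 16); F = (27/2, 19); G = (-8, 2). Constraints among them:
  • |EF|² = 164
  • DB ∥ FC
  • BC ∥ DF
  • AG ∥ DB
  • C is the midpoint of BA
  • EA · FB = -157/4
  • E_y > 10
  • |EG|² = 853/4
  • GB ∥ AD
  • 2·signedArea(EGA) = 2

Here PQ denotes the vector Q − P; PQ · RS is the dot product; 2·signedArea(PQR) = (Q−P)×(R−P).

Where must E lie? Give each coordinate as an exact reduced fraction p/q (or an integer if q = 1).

1. E_x = 7/2  [2·signedArea(EGA) = 2 ∩ EA · FB = -157/4]
2. E_y = 11  [2·signedArea(EGA) = 2 ∩ EA · FB = -157/4]
   → E = (7/2, 11)

E = (7/2, 11)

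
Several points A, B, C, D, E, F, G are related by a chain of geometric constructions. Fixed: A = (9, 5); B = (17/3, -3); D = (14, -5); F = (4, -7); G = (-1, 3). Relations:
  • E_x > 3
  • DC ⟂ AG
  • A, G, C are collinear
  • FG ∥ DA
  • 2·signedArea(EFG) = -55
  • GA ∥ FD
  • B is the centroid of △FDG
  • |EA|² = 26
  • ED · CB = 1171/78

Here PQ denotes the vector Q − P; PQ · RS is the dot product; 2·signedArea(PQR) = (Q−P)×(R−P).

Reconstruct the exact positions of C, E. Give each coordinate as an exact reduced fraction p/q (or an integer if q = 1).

C = (309/26, 145/26)
E = (4, 4)

1. C_x = 309/26  [A, G, C are collinear ∩ DC ⟂ AG]
2. C_y = 145/26  [A, G, C are collinear ∩ DC ⟂ AG]
   → C = (309/26, 145/26)
3. E_x = 4  [ED · CB = 1171/78 ∩ 2·signedArea(EFG) = -55]
4. E_y = 4  [ED · CB = 1171/78 ∩ 2·signedArea(EFG) = -55]
   → E = (4, 4)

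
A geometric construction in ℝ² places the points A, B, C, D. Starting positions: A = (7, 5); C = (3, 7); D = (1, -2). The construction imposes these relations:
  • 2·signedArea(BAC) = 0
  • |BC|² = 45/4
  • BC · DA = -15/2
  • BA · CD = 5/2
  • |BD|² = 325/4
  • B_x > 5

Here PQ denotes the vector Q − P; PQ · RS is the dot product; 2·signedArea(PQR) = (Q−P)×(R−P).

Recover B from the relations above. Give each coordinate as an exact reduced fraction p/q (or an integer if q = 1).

1. B_x = 6  [2·signedArea(BAC) = 0 ∩ BC · DA = -15/2]
2. B_y = 11/2  [2·signedArea(BAC) = 0 ∩ BC · DA = -15/2]
   → B = (6, 11/2)

B = (6, 11/2)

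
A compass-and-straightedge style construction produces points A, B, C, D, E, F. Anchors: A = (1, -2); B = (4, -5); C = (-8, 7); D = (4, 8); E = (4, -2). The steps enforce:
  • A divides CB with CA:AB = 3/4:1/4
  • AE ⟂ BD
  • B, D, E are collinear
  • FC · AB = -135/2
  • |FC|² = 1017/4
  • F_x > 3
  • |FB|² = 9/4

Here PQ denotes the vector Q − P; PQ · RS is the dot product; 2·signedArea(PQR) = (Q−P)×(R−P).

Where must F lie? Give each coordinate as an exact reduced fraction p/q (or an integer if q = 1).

1. F_x = 4  [line -3·x + 3·y + 45/2 = 0 ∩ |FB|² = 9/4]
2. F_y = -7/2  [line -3·x + 3·y + 45/2 = 0 ∩ |FB|² = 9/4]
   → F = (4, -7/2)

F = (4, -7/2)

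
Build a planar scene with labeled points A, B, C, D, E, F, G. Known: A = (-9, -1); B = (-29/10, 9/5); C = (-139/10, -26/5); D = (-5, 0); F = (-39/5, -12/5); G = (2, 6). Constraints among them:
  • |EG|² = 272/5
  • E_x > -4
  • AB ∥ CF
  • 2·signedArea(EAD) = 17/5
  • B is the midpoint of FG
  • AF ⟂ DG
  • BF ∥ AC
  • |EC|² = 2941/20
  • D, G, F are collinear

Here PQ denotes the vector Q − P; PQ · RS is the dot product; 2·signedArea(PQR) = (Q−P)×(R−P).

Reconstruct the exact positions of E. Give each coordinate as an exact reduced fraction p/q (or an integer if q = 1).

E = (-18/5, 6/5)

1. E_x = -18/5  [line -1·x + 4·y + -42/5 = 0 ∩ |EC|² = 2941/20]
2. E_y = 6/5  [line -1·x + 4·y + -42/5 = 0 ∩ |EC|² = 2941/20]
   → E = (-18/5, 6/5)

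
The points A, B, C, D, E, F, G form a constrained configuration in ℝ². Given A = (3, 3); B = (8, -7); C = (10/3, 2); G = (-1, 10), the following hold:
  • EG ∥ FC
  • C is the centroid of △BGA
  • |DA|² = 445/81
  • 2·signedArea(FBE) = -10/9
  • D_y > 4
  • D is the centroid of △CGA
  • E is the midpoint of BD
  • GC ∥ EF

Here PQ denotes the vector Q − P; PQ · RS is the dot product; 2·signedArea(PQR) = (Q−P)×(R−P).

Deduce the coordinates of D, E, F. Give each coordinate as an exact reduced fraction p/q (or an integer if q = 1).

D = (16/9, 5)
E = (44/9, -1)
F = (83/9, -9)

1. D_x = 16/9  [D is the centroid of △CGA]
2. D_y = 5  [D is the centroid of △CGA]
   → D = (16/9, 5)
3. E_x = 44/9  [E is the midpoint of BD]
4. E_y = -1  [E is the midpoint of BD]
   → E = (44/9, -1)
5. F_x = 83/9  [EG ∥ FC ∩ GC ∥ EF]
6. F_y = -9  [EG ∥ FC ∩ GC ∥ EF]
   → F = (83/9, -9)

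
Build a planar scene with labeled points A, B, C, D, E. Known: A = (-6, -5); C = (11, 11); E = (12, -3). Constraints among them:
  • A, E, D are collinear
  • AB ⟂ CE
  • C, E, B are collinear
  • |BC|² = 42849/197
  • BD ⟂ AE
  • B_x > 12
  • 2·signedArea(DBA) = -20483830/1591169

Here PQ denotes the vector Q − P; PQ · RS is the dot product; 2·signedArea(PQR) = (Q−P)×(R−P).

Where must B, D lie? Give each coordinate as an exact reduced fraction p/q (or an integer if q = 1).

B = (2374/197, -731/197)
D = (96699/8077, -24256/8077)

1. B_x = 2374/197  [C, E, B are collinear ∩ AB ⟂ CE]
2. B_y = -731/197  [C, E, B are collinear ∩ AB ⟂ CE]
   → B = (2374/197, -731/197)
3. D_x = 96699/8077  [A, E, D are collinear ∩ BD ⟂ AE]
4. D_y = -24256/8077  [A, E, D are collinear ∩ BD ⟂ AE]
   → D = (96699/8077, -24256/8077)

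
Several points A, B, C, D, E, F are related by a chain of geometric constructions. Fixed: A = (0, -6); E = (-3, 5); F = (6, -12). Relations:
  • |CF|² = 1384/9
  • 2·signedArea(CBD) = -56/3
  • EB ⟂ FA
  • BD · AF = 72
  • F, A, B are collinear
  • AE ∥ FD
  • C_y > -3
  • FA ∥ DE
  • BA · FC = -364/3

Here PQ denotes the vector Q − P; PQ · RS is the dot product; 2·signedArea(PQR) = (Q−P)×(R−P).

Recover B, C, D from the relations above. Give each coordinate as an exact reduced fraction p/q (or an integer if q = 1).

B = (-7, 1)
C = (-4/3, -2)
D = (3, -1)

1. B_x = -7  [F, A, B are collinear ∩ EB ⟂ FA]
2. B_y = 1  [F, A, B are collinear ∩ EB ⟂ FA]
   → B = (-7, 1)
3. C_x = -4/3  [line 7·x + -7·y + -14/3 = 0 ∩ |CF|² = 1384/9]
4. C_y = -2  [line 7·x + -7·y + -14/3 = 0 ∩ |CF|² = 1384/9]
   → C = (-4/3, -2)
5. D_x = 3  [2·signedArea(CBD) = -56/3 ∩ FA ∥ DE]
6. D_y = -1  [2·signedArea(CBD) = -56/3 ∩ FA ∥ DE]
   → D = (3, -1)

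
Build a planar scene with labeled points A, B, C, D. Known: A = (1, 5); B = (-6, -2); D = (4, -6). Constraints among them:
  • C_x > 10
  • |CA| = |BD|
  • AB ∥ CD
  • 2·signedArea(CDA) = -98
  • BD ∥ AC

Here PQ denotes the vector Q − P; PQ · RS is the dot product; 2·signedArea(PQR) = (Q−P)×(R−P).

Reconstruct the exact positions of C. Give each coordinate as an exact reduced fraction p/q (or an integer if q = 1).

1. C_x = 11  [AB ∥ CD ∩ BD ∥ AC]
2. C_y = 1  [AB ∥ CD ∩ BD ∥ AC]
   → C = (11, 1)

C = (11, 1)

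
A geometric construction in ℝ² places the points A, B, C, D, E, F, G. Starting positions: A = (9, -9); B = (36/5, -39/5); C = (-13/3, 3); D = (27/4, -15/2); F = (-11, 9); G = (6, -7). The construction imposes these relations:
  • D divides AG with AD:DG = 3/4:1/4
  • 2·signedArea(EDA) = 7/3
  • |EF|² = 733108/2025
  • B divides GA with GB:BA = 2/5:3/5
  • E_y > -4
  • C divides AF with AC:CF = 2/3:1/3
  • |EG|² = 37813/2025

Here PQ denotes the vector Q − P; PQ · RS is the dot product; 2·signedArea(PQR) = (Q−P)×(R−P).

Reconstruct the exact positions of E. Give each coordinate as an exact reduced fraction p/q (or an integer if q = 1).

1. E_x = 133/45  [line 3/2·x + 9/4·y + 53/12 = 0 ∩ |EG|² = 37813/2025]
2. E_y = -59/15  [line 3/2·x + 9/4·y + 53/12 = 0 ∩ |EG|² = 37813/2025]
   → E = (133/45, -59/15)

E = (133/45, -59/15)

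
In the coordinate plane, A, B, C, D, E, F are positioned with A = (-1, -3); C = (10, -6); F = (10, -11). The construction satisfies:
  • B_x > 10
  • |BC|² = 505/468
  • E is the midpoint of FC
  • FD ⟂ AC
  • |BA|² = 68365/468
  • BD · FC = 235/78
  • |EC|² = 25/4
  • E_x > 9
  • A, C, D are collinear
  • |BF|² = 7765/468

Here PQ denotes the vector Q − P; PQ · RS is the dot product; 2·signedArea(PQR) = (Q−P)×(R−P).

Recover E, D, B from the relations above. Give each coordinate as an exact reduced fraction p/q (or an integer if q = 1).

1. E_x = 10  [E is the midpoint of FC]
2. E_y = -17/2  [E is the midpoint of FC]
   → E = (10, -17/2)
3. D_x = 293/26  [A, C, D are collinear ∩ FD ⟂ AC]
4. D_y = -165/26  [A, C, D are collinear ∩ FD ⟂ AC]
   → D = (293/26, -165/26)
5. B_y = -271/39  [BD · FC = 235/78]
6. B_x = 271/26  [|BF|² = 7765/468]
   → B = (271/26, -271/39)

B = (271/26, -271/39)
D = (293/26, -165/26)
E = (10, -17/2)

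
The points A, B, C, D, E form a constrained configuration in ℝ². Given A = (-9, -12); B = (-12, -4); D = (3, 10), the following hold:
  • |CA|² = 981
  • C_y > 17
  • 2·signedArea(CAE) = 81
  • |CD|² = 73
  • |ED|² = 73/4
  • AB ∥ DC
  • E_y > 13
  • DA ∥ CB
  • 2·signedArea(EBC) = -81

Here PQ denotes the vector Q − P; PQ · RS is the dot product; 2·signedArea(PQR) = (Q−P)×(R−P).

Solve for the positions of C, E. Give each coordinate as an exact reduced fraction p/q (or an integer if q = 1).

1. C_x = 0  [DA ∥ CB ∩ AB ∥ DC]
2. C_y = 18  [DA ∥ CB ∩ AB ∥ DC]
   → C = (0, 18)
3. E_x = 3/2  [2·signedArea(EBC) = -81 ∩ 2·signedArea(CAE) = 81]
4. E_y = 14  [2·signedArea(EBC) = -81 ∩ 2·signedArea(CAE) = 81]
   → E = (3/2, 14)

C = (0, 18)
E = (3/2, 14)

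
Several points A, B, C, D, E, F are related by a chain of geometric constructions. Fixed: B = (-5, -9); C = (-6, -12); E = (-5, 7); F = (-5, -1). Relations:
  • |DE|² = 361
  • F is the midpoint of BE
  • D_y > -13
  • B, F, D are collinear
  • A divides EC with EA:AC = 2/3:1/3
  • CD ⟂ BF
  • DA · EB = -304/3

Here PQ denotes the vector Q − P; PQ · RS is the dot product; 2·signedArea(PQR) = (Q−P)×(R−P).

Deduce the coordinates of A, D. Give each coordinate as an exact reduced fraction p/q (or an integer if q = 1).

A = (-17/3, -17/3)
D = (-5, -12)

1. A_x = -17/3  [A divides EC with EA:AC = 2/3:1/3]
2. A_y = -17/3  [A divides EC with EA:AC = 2/3:1/3]
   → A = (-17/3, -17/3)
3. D_x = -5  [B, F, D are collinear ∩ CD ⟂ BF]
4. D_y = -12  [B, F, D are collinear ∩ CD ⟂ BF]
   → D = (-5, -12)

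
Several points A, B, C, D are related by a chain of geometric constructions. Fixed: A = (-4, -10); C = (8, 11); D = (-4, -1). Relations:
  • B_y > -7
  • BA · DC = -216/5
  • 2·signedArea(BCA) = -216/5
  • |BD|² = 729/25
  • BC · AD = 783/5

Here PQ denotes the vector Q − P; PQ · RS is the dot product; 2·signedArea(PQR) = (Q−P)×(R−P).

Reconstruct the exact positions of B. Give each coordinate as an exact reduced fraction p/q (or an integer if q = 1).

B = (-4, -32/5)

1. B_x = -4  [BC · AD = 783/5 ∩ 2·signedArea(BCA) = -216/5]
2. B_y = -32/5  [BC · AD = 783/5 ∩ 2·signedArea(BCA) = -216/5]
   → B = (-4, -32/5)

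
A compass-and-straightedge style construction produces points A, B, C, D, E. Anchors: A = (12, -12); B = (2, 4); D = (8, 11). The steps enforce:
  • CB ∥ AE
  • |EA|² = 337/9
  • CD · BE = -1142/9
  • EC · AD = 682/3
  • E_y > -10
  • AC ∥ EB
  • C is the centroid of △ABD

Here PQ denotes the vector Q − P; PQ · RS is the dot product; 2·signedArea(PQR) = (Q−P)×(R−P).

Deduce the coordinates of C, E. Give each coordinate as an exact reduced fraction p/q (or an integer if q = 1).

1. C_x = 22/3  [C is the centroid of △ABD]
2. C_y = 1  [C is the centroid of △ABD]
   → C = (22/3, 1)
3. E_x = 20/3  [AC ∥ EB ∩ CB ∥ AE]
4. E_y = -9  [AC ∥ EB ∩ CB ∥ AE]
   → E = (20/3, -9)

C = (22/3, 1)
E = (20/3, -9)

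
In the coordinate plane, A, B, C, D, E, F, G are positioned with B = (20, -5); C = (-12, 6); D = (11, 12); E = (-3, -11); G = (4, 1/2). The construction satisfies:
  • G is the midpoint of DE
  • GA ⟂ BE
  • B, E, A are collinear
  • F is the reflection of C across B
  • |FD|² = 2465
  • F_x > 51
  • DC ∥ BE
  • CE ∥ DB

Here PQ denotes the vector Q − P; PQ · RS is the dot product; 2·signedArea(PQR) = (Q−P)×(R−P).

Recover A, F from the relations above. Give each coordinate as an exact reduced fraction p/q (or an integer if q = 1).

A = (719/113, -967/113)
F = (52, -16)

1. A_x = 719/113  [B, E, A are collinear ∩ GA ⟂ BE]
2. A_y = -967/113  [B, E, A are collinear ∩ GA ⟂ BE]
   → A = (719/113, -967/113)
3. F_x = 52  [F is the reflection of C across B]
4. F_y = -16  [F is the reflection of C across B]
   → F = (52, -16)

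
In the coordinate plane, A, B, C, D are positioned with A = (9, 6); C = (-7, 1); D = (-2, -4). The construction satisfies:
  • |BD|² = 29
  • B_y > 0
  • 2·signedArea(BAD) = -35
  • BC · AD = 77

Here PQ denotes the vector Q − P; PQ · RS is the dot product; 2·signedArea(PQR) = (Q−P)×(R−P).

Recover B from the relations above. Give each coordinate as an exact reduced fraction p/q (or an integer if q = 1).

1. B_x = 0  [2·signedArea(BAD) = -35 ∩ BC · AD = 77]
2. B_y = 1  [2·signedArea(BAD) = -35 ∩ BC · AD = 77]
   → B = (0, 1)

B = (0, 1)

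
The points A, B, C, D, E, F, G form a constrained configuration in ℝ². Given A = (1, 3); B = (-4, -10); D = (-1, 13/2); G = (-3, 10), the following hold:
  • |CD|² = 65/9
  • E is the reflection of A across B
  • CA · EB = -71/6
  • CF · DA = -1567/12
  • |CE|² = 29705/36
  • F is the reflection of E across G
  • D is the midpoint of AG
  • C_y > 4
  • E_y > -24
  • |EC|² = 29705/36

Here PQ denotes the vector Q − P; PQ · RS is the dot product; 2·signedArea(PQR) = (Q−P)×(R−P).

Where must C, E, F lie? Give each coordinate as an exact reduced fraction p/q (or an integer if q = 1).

1. E_x = -9  [E is the reflection of A across B]
2. E_y = -23  [E is the reflection of A across B]
   → E = (-9, -23)
3. F_x = 3  [F is the reflection of E across G]
4. F_y = 43  [F is the reflection of E across G]
   → F = (3, 43)
5. C_x = 1/3  [CA · EB = -71/6 ∩ CF · DA = -1567/12]
6. C_y = 25/6  [CA · EB = -71/6 ∩ CF · DA = -1567/12]
   → C = (1/3, 25/6)

C = (1/3, 25/6)
E = (-9, -23)
F = (3, 43)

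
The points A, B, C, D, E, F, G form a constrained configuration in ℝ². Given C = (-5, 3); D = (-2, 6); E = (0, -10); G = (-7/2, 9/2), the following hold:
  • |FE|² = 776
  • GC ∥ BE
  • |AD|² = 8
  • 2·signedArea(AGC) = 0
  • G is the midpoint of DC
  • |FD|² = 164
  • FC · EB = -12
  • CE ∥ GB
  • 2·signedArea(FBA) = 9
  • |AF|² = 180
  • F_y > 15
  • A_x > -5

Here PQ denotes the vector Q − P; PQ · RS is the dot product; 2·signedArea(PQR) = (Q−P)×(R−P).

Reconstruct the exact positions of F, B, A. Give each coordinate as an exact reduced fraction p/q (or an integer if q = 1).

1. B_x = 3/2  [GC ∥ BE ∩ CE ∥ GB]
2. B_y = -17/2  [GC ∥ BE ∩ CE ∥ GB]
   → B = (3/2, -17/2)
3. F_x = -10  [line -3/2·x + -3/2·y + 9 = 0 ∩ |FD|² = 164]
4. F_y = 16  [line -3/2·x + -3/2·y + 9 = 0 ∩ |FD|² = 164]
   → F = (-10, 16)
5. A_x = -4  [2·signedArea(FBA) = 9 ∩ 2·signedArea(AGC) = 0]
6. A_y = 4  [2·signedArea(FBA) = 9 ∩ 2·signedArea(AGC) = 0]
   → A = (-4, 4)

A = (-4, 4)
B = (3/2, -17/2)
F = (-10, 16)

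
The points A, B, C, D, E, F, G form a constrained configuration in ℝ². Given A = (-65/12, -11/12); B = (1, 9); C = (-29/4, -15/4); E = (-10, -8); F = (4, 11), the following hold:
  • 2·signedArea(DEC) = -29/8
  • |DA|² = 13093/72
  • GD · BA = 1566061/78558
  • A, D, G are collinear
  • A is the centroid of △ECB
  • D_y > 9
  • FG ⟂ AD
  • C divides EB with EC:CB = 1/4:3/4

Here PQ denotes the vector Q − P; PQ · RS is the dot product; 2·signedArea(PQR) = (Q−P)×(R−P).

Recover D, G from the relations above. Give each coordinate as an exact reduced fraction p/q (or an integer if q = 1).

D = (5/2, 10)
G = (182895/52372, 595377/52372)

1. D_x = 5/2  [line -17/4·x + 11/4·y + -135/8 = 0 ∩ |DA|² = 13093/72]
2. D_y = 10  [line -17/4·x + 11/4·y + -135/8 = 0 ∩ |DA|² = 13093/72]
   → D = (5/2, 10)
3. G_x = 182895/52372  [A, D, G are collinear ∩ FG ⟂ AD]
4. G_y = 595377/52372  [A, D, G are collinear ∩ FG ⟂ AD]
   → G = (182895/52372, 595377/52372)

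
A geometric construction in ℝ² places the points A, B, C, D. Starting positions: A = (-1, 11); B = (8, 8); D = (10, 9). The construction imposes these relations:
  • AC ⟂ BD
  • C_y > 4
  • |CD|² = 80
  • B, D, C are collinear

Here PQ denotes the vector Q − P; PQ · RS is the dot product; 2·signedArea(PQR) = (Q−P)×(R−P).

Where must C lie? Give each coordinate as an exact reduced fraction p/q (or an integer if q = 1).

1. C_x = 2  [B, D, C are collinear ∩ AC ⟂ BD]
2. C_y = 5  [B, D, C are collinear ∩ AC ⟂ BD]
   → C = (2, 5)

C = (2, 5)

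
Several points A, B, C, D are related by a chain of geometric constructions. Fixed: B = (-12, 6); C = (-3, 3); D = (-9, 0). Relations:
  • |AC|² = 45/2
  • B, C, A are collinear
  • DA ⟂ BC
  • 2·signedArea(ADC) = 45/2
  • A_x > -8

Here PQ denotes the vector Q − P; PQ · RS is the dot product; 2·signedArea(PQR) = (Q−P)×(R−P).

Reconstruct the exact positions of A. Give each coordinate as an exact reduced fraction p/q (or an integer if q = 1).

A = (-15/2, 9/2)

1. A_x = -15/2  [B, C, A are collinear ∩ DA ⟂ BC]
2. A_y = 9/2  [B, C, A are collinear ∩ DA ⟂ BC]
   → A = (-15/2, 9/2)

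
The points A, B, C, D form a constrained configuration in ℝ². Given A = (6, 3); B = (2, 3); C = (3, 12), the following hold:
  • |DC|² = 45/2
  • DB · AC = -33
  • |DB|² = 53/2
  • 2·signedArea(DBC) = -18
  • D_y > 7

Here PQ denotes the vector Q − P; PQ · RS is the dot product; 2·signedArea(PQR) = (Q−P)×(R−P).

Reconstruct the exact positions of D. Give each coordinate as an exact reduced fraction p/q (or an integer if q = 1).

D = (9/2, 15/2)

1. D_x = 9/2  [2·signedArea(DBC) = -18 ∩ DB · AC = -33]
2. D_y = 15/2  [2·signedArea(DBC) = -18 ∩ DB · AC = -33]
   → D = (9/2, 15/2)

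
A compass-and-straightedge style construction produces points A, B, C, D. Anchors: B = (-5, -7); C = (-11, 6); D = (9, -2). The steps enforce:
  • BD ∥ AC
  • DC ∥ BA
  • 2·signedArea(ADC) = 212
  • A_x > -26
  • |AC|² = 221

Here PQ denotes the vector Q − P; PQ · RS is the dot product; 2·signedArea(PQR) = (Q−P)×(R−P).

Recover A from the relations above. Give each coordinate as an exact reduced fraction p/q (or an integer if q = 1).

A = (-25, 1)

1. A_x = -25  [BD ∥ AC ∩ DC ∥ BA]
2. A_y = 1  [BD ∥ AC ∩ DC ∥ BA]
   → A = (-25, 1)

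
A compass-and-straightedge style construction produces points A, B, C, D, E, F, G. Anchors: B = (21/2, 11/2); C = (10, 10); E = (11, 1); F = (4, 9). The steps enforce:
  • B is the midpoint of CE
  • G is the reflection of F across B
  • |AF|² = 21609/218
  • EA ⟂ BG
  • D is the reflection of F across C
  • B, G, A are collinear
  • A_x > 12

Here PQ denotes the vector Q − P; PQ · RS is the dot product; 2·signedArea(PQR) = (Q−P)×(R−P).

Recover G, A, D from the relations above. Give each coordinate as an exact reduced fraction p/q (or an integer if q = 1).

A = (2783/218, 933/218)
D = (16, 11)
G = (17, 2)

1. G_x = 17  [G is the reflection of F across B]
2. G_y = 2  [G is the reflection of F across B]
   → G = (17, 2)
3. A_x = 2783/218  [B, G, A are collinear ∩ EA ⟂ BG]
4. A_y = 933/218  [B, G, A are collinear ∩ EA ⟂ BG]
   → A = (2783/218, 933/218)
5. D_x = 16  [D is the reflection of F across C]
6. D_y = 11  [D is the reflection of F across C]
   → D = (16, 11)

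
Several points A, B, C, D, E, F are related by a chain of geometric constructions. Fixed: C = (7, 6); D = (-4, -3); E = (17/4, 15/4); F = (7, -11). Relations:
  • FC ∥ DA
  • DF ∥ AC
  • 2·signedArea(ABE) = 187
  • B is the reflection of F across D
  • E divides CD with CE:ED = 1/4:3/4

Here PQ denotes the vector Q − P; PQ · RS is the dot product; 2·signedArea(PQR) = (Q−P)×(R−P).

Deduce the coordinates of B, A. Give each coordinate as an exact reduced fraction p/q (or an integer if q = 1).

1. B_x = -15  [B is the reflection of F across D]
2. B_y = 5  [B is the reflection of F across D]
   → B = (-15, 5)
3. A_x = -4  [DF ∥ AC ∩ FC ∥ DA]
4. A_y = 14  [DF ∥ AC ∩ FC ∥ DA]
   → A = (-4, 14)

A = (-4, 14)
B = (-15, 5)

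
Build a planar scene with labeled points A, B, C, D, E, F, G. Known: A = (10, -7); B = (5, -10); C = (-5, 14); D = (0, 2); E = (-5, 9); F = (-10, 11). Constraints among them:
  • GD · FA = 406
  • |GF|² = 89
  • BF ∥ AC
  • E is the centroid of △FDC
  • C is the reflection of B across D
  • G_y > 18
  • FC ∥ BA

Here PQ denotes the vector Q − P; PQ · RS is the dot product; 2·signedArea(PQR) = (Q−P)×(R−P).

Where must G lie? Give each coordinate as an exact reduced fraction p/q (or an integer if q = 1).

G = (-5, 19)

1. G_x = -5  [line -20·x + 18·y + -442 = 0 ∩ |GF|² = 89]
2. G_y = 19  [line -20·x + 18·y + -442 = 0 ∩ |GF|² = 89]
   → G = (-5, 19)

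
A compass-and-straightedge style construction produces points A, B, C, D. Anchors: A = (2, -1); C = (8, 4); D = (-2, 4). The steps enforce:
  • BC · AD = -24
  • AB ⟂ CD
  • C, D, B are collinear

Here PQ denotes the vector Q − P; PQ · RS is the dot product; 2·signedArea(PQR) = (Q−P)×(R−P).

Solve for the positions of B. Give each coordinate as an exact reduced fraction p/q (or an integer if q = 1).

B = (2, 4)

1. B_x = 2  [C, D, B are collinear ∩ AB ⟂ CD]
2. B_y = 4  [C, D, B are collinear ∩ AB ⟂ CD]
   → B = (2, 4)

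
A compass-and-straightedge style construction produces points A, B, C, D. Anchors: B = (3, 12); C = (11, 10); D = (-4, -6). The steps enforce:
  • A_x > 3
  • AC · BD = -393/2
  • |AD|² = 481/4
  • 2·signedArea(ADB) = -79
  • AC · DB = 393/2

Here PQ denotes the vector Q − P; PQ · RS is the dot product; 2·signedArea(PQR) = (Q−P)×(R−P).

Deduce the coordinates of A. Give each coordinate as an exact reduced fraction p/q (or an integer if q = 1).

A = (7/2, 2)

1. A_x = 7/2  [AC · DB = 393/2 ∩ 2·signedArea(ADB) = -79]
2. A_y = 2  [AC · DB = 393/2 ∩ 2·signedArea(ADB) = -79]
   → A = (7/2, 2)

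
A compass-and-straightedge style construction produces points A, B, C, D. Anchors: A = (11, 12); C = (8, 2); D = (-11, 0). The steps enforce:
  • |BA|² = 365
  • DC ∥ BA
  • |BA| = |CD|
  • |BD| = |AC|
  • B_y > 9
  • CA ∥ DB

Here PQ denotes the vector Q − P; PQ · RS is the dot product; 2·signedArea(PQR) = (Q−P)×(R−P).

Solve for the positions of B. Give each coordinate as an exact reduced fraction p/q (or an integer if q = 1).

1. B_x = -8  [DC ∥ BA ∩ CA ∥ DB]
2. B_y = 10  [DC ∥ BA ∩ CA ∥ DB]
   → B = (-8, 10)

B = (-8, 10)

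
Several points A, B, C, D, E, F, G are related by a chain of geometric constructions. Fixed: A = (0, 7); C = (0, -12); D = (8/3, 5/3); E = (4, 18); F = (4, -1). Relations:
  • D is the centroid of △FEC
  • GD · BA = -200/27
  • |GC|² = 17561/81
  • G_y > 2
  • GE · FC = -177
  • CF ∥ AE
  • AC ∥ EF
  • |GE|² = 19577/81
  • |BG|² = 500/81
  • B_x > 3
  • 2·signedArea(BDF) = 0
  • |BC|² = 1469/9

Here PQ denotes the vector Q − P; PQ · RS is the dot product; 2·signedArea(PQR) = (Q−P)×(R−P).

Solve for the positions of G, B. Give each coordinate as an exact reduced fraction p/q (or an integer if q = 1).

1. G_x = 20/9  [line 4·x + 11·y + -37 = 0 ∩ |GC|² = 17561/81]
2. G_y = 23/9  [line 4·x + 11·y + -37 = 0 ∩ |GC|² = 17561/81]
   → G = (20/9, 23/9)
3. B_x = 10/3  [2·signedArea(BDF) = 0 ∩ GD · BA = -200/27]
4. B_y = 1/3  [2·signedArea(BDF) = 0 ∩ GD · BA = -200/27]
   → B = (10/3, 1/3)

B = (10/3, 1/3)
G = (20/9, 23/9)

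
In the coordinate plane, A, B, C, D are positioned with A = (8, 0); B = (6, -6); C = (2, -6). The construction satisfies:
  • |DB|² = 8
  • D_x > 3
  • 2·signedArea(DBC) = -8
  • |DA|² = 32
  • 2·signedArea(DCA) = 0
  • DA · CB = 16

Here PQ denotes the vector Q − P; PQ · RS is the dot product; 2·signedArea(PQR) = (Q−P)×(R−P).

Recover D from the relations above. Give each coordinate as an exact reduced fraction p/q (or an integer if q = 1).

1. D_x = 4  [2·signedArea(DCA) = 0 ∩ DA · CB = 16]
2. D_y = -4  [2·signedArea(DCA) = 0 ∩ DA · CB = 16]
   → D = (4, -4)

D = (4, -4)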